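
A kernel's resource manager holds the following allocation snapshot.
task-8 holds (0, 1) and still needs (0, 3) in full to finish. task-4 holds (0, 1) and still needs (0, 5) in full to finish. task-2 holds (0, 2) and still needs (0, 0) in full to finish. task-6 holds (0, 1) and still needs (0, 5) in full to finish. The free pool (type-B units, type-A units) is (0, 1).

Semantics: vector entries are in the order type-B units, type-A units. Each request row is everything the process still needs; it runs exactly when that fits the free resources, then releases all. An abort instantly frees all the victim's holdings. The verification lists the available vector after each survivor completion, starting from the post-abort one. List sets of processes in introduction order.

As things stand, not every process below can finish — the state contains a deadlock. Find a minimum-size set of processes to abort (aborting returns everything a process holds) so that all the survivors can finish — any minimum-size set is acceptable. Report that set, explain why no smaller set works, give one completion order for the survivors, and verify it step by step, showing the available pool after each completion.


The answer: abort task-6.
Key observation: the deadlocked task-4 becomes finishable only because task-6 released (0, 1); it completes at step 3 below.
Why nothing smaller works: aborting no one leaves the state deadlocked as given.
The survivors complete as task-2, task-8, task-4. Verifying each step (starting from the post-abort pool):
  pool = (0, 2)
  task-2 needs (0, 0) <= (0, 2) -> finishes; pool += (0, 2) = (0, 4)
  task-8 needs (0, 3) <= (0, 4) -> finishes; pool += (0, 1) = (0, 5)
  task-4 needs (0, 5) <= (0, 5) -> finishes; pool += (0, 1) = (0, 6)


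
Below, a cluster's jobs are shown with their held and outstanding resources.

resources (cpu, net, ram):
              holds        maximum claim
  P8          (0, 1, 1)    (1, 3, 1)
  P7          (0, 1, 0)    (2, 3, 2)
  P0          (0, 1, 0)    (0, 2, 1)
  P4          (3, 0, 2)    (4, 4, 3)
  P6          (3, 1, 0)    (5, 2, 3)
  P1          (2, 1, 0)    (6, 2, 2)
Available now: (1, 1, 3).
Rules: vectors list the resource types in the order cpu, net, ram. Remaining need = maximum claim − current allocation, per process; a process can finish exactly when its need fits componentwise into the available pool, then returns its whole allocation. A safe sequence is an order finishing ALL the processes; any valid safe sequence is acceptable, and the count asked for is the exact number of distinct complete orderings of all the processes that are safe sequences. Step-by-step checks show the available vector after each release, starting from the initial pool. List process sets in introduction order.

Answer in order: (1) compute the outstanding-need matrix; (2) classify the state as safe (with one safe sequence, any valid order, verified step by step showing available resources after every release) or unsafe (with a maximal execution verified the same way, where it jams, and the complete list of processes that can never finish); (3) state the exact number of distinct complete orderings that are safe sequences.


(1) Outstanding need per process (order cpu, net, ram):
  P8: (1, 2, 0)
  P7: (2, 2, 2)
  P0: (0, 1, 1)
  P4: (1, 4, 1)
  P6: (2, 1, 3)
  P1: (4, 1, 2)
(2) UNSAFE — no complete ordering exists.
Key observation: after P0, P8 the pool peaks at (1, 3, 4), and each blocked process is short somewhere: P7 on cpu; P4 on net; P6 on cpu; P1 on cpu.
Going as far as possible: P0, P8; after that, nothing fits. Check, step by step:
  pool = (1, 1, 3)
  run P0 (needs (0, 1, 1), free (1, 1, 3)); after release of (0, 1, 0) the pool is (1, 2, 3)
  run P8 (needs (1, 2, 0), free (1, 2, 3)); after release of (0, 1, 1) the pool is (1, 3, 4)
  P7 cannot run: need (2, 2, 2) vs free (1, 3, 4) (insufficient cpu)
  P4 cannot run: need (1, 4, 1) vs free (1, 3, 4) (insufficient net)
  P6 cannot run: need (2, 1, 3) vs free (1, 3, 4) (insufficient cpu)
  P1 cannot run: need (4, 1, 2) vs free (1, 3, 4) (insufficient cpu)
Permanently blocked: P7, P4, P6 and P1.
(3) Precisely 0 of the possible complete orderings are safe sequences.


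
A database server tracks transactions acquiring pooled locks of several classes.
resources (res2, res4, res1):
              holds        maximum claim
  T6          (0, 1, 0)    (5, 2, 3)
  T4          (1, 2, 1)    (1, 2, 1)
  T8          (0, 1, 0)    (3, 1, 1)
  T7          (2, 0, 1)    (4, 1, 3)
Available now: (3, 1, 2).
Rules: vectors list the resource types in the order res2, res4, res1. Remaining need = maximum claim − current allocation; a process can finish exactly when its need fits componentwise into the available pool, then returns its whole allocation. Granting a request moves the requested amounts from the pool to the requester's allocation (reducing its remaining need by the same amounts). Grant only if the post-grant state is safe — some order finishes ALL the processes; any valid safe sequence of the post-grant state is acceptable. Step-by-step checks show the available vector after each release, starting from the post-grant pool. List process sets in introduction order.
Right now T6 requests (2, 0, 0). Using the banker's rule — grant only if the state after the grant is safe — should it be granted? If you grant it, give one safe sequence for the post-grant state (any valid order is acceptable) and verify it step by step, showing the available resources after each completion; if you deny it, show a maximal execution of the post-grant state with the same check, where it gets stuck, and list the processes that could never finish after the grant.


GRANT: granting preserves safety; a valid post-grant sequence is T4, T7, T8, T6.
Key observation: (1, 1, 2) free after granting still covers T4 first, and each release covers the next.
Step-by-step check of the post-grant state:
  pool = (1, 1, 2)
  T4 needs (0, 0, 0) <= (1, 1, 2) -> finishes; pool += (1, 2, 1) = (2, 3, 3)
  T7 needs (2, 1, 2) <= (2, 3, 3) -> finishes; pool += (2, 0, 1) = (4, 3, 4)
  T8 needs (3, 0, 1) <= (4, 3, 4) -> finishes; pool += (0, 1, 0) = (4, 4, 4)
  T6 needs (3, 1, 3) <= (4, 4, 4) -> finishes; pool += (2, 1, 0) = (6, 5, 4)


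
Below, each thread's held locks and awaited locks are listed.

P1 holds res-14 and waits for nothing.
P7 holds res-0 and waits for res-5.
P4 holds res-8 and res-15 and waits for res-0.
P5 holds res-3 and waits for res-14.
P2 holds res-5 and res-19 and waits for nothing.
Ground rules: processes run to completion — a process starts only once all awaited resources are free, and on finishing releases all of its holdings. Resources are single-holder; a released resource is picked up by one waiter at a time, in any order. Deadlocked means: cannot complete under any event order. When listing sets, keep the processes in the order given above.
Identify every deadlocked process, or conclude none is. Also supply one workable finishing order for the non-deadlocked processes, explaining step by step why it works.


No process is deadlocked.
Key observation: no waiting chain loops back on itself — every chain ends at a process that waits on nothing, so everyone eventually runs.
A valid finishing order for the others: P2, P7, P1, P4, P5.
Verifying each step:
  P2 waits on nothing -> runs at once and releases res-5 and res-19
  run P7 (all its waits — res-5 — are resolved); releases res-0
  P1 waits on nothing -> runs at once and releases res-14
  run P4 (all its waits — res-0 — are resolved); releases res-8 and res-15
  run P5 (all its waits — res-14 — are resolved); releases res-3


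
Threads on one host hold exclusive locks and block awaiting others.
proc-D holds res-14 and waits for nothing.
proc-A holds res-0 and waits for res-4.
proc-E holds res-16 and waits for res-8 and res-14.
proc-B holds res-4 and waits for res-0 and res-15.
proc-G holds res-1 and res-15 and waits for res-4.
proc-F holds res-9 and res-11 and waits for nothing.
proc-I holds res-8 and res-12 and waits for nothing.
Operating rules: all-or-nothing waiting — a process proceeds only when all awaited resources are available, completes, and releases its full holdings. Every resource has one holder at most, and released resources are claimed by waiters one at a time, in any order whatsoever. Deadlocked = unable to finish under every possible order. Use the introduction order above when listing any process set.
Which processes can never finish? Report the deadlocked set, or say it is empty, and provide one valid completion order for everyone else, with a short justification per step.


The deadlocked set is proc-A, proc-B and proc-G.
Key observation: the cycle proc-A -> proc-B -> proc-A can never break — each member waits on the next; proc-G is caught in further circular waits.
One completion order for the rest: proc-D, proc-I, proc-F, proc-E.
Check, step by step:
  proc-D waits on nothing -> runs at once and releases res-14
  proc-I waits on nothing -> runs at once and releases res-8 and res-12
  proc-F waits on nothing -> runs at once and releases res-9 and res-11
  run proc-E (all its waits — res-8 and res-14 — are resolved); releases res-16


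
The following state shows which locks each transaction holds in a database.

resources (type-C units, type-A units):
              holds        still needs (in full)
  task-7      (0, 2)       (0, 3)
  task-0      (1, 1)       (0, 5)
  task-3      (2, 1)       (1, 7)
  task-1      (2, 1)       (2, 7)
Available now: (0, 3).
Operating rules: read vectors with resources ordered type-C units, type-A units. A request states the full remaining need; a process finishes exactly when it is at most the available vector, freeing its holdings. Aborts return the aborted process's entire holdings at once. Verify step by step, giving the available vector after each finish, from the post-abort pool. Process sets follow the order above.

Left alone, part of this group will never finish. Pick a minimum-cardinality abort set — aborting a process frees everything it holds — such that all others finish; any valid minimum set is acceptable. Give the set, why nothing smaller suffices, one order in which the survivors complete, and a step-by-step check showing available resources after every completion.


The answer: abort task-1.
Key observation: task-3 had no path to completion before; after the abort of task-1 ((2, 1) returned), step 3 is where it fits.
Minimality: the empty abort set fails — the state is deadlocked as it stands.
One survivor order: task-7, task-0, task-3. Check, step by step (post-abort pool first):
  pool = (2, 4)
  task-7: need (0, 3) fits (2, 4); releases (0, 2), pool now (2, 6)
  task-0: need (0, 5) fits (2, 6); releases (1, 1), pool now (3, 7)
  task-3: need (1, 7) fits (3, 7); releases (2, 1), pool now (5, 8)


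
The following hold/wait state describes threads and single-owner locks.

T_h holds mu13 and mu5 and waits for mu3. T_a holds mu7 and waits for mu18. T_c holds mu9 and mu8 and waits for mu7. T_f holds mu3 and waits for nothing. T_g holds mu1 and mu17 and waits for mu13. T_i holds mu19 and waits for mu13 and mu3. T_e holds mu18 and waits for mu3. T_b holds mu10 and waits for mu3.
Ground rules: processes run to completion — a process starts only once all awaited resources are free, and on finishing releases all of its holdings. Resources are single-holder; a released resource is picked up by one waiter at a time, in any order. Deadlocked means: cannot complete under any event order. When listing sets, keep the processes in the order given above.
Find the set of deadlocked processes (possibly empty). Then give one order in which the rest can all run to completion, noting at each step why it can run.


Nothing here is deadlocked.
Key observation: every chain of waits terminates; starting from the processes that wait on nothing, all the rest unlock in turn.
One completion order for the rest: T_f, T_h, T_e, T_a, T_i, T_b, T_c, T_g.
Step-by-step check:
  T_f waits on nothing -> runs at once and releases mu3
  T_h: everything it awaited (mu3) is free; runs, freeing mu13 and mu5
  T_e: everything it awaited (mu3) is free; runs, freeing mu18
  T_a: everything it awaited (mu18) is free; runs, freeing mu7
  T_i: everything it awaited (mu13 and mu3) is free; runs, freeing mu19
  T_b: everything it awaited (mu3) is free; runs, freeing mu10
  T_c: everything it awaited (mu7) is free; runs, freeing mu9 and mu8
  T_g: everything it awaited (mu13) is free; runs, freeing mu1 and mu17


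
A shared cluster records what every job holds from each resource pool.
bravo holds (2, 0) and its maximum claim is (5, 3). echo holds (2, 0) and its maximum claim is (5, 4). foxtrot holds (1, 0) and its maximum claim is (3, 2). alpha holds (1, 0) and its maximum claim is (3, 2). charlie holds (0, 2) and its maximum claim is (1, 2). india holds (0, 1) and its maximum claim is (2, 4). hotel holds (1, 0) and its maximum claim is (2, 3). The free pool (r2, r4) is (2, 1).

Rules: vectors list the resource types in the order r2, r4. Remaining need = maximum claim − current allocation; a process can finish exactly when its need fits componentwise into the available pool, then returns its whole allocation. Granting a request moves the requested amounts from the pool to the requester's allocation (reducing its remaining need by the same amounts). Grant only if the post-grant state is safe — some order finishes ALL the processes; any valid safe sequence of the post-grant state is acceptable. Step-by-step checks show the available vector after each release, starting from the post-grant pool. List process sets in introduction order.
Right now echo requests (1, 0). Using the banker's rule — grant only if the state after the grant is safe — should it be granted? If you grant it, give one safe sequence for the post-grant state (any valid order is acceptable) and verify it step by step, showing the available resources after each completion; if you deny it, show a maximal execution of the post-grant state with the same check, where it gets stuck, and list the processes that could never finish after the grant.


GRANT: granting preserves safety; a valid post-grant sequence is charlie, hotel, india, foxtrot, echo, bravo, alpha.
Key observation: after the grant the pool drops to (1, 1), which still lets charlie finish first and unwind the rest.
Verifying the post-grant state step by step:
  pool = (1, 1)
  charlie: need (1, 0) fits (1, 1); releases (0, 2), pool now (1, 3)
  hotel: need (1, 3) fits (1, 3); releases (1, 0), pool now (2, 3)
  india: need (2, 3) fits (2, 3); releases (0, 1), pool now (2, 4)
  foxtrot: need (2, 2) fits (2, 4); releases (1, 0), pool now (3, 4)
  echo: need (2, 4) fits (3, 4); releases (3, 0), pool now (6, 4)
  bravo: need (3, 3) fits (6, 4); releases (2, 0), pool now (8, 4)
  alpha: need (2, 2) fits (8, 4); releases (1, 0), pool now (9, 4)


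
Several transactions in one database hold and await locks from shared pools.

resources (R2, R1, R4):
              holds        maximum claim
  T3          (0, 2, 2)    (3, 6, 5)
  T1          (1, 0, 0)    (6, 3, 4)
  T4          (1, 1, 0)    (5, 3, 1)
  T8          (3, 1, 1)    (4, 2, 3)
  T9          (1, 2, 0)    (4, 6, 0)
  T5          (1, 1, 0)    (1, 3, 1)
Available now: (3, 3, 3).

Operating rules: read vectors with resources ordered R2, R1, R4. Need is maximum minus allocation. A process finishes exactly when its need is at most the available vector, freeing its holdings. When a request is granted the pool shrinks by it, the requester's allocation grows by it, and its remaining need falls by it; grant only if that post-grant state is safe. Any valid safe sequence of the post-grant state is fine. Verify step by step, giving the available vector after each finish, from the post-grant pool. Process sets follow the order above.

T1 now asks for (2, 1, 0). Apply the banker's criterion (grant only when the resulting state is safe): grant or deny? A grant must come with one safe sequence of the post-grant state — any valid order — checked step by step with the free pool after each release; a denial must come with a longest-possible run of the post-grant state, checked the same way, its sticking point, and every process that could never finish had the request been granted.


GRANT — the state after the grant stays safe, e.g. via T8, T5, T3, T1, T4, T9.
Key observation: after the grant the pool drops to (1, 2, 3), which still lets T8 finish first and unwind the rest.
Check on the post-grant state, step by step:
  pool = (1, 2, 3)
  T8 needs (1, 1, 2) <= (1, 2, 3) -> finishes; pool += (3, 1, 1) = (4, 3, 4)
  T5 needs (0, 2, 1) <= (4, 3, 4) -> finishes; pool += (1, 1, 0) = (5, 4, 4)
  T3 needs (3, 4, 3) <= (5, 4, 4) -> finishes; pool += (0, 2, 2) = (5, 6, 6)
  T1 needs (3, 2, 4) <= (5, 6, 6) -> finishes; pool += (3, 1, 0) = (8, 7, 6)
  T4 needs (4, 2, 1) <= (8, 7, 6) -> finishes; pool += (1, 1, 0) = (9, 8, 6)
  T9 needs (3, 4, 0) <= (9, 8, 6) -> finishes; pool += (1, 2, 0) = (10, 10, 6)


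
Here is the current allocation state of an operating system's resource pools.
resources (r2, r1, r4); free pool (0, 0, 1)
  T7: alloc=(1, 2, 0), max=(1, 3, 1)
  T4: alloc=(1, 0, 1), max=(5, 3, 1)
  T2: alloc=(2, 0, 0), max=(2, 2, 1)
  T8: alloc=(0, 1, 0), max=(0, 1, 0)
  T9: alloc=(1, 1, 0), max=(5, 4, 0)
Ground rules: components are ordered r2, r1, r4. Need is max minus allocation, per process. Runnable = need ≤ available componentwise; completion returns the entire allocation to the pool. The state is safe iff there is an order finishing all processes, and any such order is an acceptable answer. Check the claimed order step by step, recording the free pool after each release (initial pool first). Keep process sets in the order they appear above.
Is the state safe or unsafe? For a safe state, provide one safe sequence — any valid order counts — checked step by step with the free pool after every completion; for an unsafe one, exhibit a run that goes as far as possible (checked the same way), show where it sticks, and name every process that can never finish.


UNSAFE.
Key observation: the wall is r2: completing T8, T7, T2 brings the pool only to (3, 3, 1), and all the rest need more.
Going as far as possible: T8, T7, T2; after that, nothing fits. Verifying each step:
  pool = (0, 0, 1)
  T8: need (0, 0, 0) fits (0, 0, 1); releases (0, 1, 0), pool now (0, 1, 1)
  T7: need (0, 1, 1) fits (0, 1, 1); releases (1, 2, 0), pool now (1, 3, 1)
  T2: need (0, 2, 1) fits (1, 3, 1); releases (2, 0, 0), pool now (3, 3, 1)
  T4 still needs (4, 3, 0) but only (3, 3, 1) is free — short on r2
  T9 still needs (4, 3, 0) but only (3, 3, 1) is free — short on r2
Permanently blocked: T4 and T9.


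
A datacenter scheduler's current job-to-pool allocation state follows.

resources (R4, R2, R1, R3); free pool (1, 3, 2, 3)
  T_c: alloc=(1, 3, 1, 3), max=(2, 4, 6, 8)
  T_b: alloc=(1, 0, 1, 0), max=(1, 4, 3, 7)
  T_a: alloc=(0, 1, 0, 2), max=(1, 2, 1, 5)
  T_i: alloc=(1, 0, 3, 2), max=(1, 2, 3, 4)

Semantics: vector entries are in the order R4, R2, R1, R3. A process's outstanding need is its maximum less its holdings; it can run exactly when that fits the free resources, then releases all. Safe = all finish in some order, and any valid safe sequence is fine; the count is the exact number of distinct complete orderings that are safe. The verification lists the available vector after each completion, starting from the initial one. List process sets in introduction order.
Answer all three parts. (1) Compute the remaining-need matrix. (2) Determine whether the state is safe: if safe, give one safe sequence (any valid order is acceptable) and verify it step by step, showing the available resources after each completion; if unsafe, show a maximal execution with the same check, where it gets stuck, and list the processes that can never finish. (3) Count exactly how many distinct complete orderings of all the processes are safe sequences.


(1) Need matrix, components ordered R4, R2, R1, R3:
  T_c: (1, 1, 5, 5)
  T_b: (0, 4, 2, 7)
  T_a: (1, 1, 1, 3)
  T_i: (0, 2, 0, 2)
(2) SAFE — a valid safe sequence is T_i, T_a, T_c, T_b.
Key observation: T_c is the earliest step where a requested resource binds exactly: need (1, 1, 5, 5), pool (2, 4, 5, 7) at its turn.
Walking it through:
  pool = (1, 3, 2, 3)
  run T_i (needs (0, 2, 0, 2), free (1, 3, 2, 3)); after release of (1, 0, 3, 2) the pool is (2, 3, 5, 5)
  run T_a (needs (1, 1, 1, 3), free (2, 3, 5, 5)); after release of (0, 1, 0, 2) the pool is (2, 4, 5, 7)
  run T_c (needs (1, 1, 5, 5), free (2, 4, 5, 7)); after release of (1, 3, 1, 3) the pool is (3, 7, 6, 10)
  run T_b (needs (0, 4, 2, 7), free (3, 7, 6, 10)); after release of (1, 0, 1, 0) the pool is (4, 7, 7, 10)
(3) Exactly 6 of the possible complete orderings are safe sequences.


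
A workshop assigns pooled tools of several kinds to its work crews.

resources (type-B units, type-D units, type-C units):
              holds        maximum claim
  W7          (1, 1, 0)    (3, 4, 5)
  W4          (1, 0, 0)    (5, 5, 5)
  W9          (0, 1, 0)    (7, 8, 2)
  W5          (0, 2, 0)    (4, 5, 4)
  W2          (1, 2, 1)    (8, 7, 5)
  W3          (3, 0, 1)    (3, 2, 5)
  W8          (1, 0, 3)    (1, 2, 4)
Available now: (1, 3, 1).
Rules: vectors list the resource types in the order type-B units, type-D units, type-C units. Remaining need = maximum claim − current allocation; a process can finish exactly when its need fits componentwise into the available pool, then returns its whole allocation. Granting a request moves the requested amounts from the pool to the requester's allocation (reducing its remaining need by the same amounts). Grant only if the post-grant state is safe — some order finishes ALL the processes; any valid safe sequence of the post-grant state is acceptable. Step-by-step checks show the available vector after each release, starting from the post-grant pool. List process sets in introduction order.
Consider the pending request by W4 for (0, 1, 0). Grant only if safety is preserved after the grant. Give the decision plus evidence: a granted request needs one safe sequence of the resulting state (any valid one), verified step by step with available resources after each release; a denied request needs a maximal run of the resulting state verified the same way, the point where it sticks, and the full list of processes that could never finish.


DENY: after the grant no complete ordering would exist.
Key observation: the pool after W8, W3 is (5, 2, 5); every surviving request exceeds it in type-D units, so progress ends there.
Pretend the grant happened; the run W8, W3 goes as far as possible. Step-by-step check:
  pool = (1, 2, 1)
  W8: need (0, 2, 1) fits (1, 2, 1); releases (1, 0, 3), pool now (2, 2, 4)
  W3: need (0, 2, 4) fits (2, 2, 4); releases (3, 0, 1), pool now (5, 2, 5)
  W7 still needs (2, 3, 5) but only (5, 2, 5) is free — short on type-D units
  W4 still needs (4, 4, 5) but only (5, 2, 5) is free — short on type-D units
  W9 still needs (7, 7, 2) but only (5, 2, 5) is free — short on type-B units and type-D units
  W5 still needs (4, 3, 4) but only (5, 2, 5) is free — short on type-D units
  W2 still needs (7, 5, 4) but only (5, 2, 5) is free — short on type-B units and type-D units
Had the request been granted, W7, W4, W9, W5 and W2 could never finish.


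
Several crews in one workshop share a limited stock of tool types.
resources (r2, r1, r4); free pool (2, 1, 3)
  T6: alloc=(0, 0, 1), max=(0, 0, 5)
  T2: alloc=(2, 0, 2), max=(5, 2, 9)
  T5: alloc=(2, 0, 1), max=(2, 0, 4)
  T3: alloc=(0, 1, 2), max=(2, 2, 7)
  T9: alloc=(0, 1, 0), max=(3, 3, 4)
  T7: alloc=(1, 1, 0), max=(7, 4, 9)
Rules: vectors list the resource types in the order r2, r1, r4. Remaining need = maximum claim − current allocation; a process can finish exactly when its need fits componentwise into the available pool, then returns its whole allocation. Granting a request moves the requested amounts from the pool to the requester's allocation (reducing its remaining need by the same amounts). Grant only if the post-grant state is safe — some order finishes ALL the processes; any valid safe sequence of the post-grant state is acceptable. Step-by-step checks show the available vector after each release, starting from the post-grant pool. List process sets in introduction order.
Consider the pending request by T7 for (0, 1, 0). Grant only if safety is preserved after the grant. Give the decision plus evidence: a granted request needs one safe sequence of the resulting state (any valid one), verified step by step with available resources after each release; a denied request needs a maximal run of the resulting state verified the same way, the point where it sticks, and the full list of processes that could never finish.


DENY: after the grant no complete ordering would exist.
Key observation: r1 is the bottleneck — with T5, T6 done the pool holds (4, 0, 5), short of every remaining need.
After a pretend grant, a maximal execution: T5, T6 — then nothing else fits. Step-by-step check:
  pool = (2, 0, 3)
  run T5 (needs (0, 0, 3), free (2, 0, 3)); after release of (2, 0, 1) the pool is (4, 0, 4)
  run T6 (needs (0, 0, 4), free (4, 0, 4)); after release of (0, 0, 1) the pool is (4, 0, 5)
  blocked: T2 wants (3, 2, 7), pool (4, 0, 5) — not enough r1 and r4
  blocked: T3 wants (2, 1, 5), pool (4, 0, 5) — not enough r1
  blocked: T9 wants (3, 2, 4), pool (4, 0, 5) — not enough r1
  blocked: T7 wants (6, 2, 9), pool (4, 0, 5) — not enough r2, r1 and r4
Post-grant, the permanently blocked set is T2, T3, T9 and T7.


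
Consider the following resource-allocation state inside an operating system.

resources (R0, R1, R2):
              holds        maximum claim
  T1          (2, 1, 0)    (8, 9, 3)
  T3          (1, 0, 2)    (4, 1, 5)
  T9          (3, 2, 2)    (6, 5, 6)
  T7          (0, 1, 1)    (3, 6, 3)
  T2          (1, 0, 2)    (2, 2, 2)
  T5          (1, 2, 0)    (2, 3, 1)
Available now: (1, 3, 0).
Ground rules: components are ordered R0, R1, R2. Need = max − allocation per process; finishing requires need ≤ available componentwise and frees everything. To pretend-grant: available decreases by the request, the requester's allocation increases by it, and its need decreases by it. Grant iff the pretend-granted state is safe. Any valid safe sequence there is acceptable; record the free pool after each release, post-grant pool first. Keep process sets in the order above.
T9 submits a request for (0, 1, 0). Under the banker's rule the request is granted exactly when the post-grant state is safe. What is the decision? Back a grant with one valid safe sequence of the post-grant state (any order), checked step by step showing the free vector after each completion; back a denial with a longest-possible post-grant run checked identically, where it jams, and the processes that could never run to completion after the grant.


DENY. Granting would leave the state unsafe.
Key observation: after T2, T5 the pool peaks at (3, 4, 2), and each blocked process is short somewhere: T1 on R0, R1, R2; T3 on R2; T9 on R2; T7 on R1.
After a pretend grant, a maximal execution: T2, T5 — then nothing else fits. Walking it through:
  pool = (1, 2, 0)
  T2: need (1, 2, 0) fits (1, 2, 0); releases (1, 0, 2), pool now (2, 2, 2)
  T5: need (1, 1, 1) fits (2, 2, 2); releases (1, 2, 0), pool now (3, 4, 2)
  T1 still needs (6, 8, 3) but only (3, 4, 2) is free — short on R0, R1 and R2
  T3 still needs (3, 1, 3) but only (3, 4, 2) is free — short on R2
  T9 still needs (3, 2, 4) but only (3, 4, 2) is free — short on R2
  T7 still needs (3, 5, 2) but only (3, 4, 2) is free — short on R1
Had the request been granted, T1, T3, T9 and T7 could never finish.


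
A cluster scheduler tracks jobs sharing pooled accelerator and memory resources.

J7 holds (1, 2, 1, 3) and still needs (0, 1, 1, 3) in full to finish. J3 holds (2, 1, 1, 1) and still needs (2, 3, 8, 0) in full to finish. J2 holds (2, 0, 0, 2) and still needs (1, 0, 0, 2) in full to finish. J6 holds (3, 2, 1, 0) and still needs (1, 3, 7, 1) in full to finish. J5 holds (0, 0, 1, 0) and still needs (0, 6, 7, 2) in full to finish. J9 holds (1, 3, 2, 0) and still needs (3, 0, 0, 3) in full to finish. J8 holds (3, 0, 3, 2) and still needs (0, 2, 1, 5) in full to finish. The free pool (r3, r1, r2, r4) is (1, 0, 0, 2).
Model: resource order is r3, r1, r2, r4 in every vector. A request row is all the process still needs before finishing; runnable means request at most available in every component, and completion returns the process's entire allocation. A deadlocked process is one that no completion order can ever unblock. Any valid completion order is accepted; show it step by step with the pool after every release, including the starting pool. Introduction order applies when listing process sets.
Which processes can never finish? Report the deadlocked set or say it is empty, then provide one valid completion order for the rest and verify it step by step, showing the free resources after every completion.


Deadlocked set: J3, J6 and J5.
Key observation: once J2, J9, J7, J8 finish, the pool peaks at (8, 5, 6, 9) — and every remaining process still needs more r2 than that.
A valid finishing order for the others: J2, J9, J7, J8. Step-by-step check:
  pool = (1, 0, 0, 2)
  J2 needs (1, 0, 0, 2) <= (1, 0, 0, 2) -> finishes; pool += (2, 0, 0, 2) = (3, 0, 0, 4)
  J9 needs (3, 0, 0, 3) <= (3, 0, 0, 4) -> finishes; pool += (1, 3, 2, 0) = (4, 3, 2, 4)
  J7 needs (0, 1, 1, 3) <= (4, 3, 2, 4) -> finishes; pool += (1, 2, 1, 3) = (5, 5, 3, 7)
  J8 needs (0, 2, 1, 5) <= (5, 5, 3, 7) -> finishes; pool += (3, 0, 3, 2) = (8, 5, 6, 9)
None of the blocked processes ever fits:
  J3 still needs (2, 3, 8, 0) but only (8, 5, 6, 9) is free — short on r2
  J6 still needs (1, 3, 7, 1) but only (8, 5, 6, 9) is free — short on r2
  J5 still needs (0, 6, 7, 2) but only (8, 5, 6, 9) is free — short on r1 and r2


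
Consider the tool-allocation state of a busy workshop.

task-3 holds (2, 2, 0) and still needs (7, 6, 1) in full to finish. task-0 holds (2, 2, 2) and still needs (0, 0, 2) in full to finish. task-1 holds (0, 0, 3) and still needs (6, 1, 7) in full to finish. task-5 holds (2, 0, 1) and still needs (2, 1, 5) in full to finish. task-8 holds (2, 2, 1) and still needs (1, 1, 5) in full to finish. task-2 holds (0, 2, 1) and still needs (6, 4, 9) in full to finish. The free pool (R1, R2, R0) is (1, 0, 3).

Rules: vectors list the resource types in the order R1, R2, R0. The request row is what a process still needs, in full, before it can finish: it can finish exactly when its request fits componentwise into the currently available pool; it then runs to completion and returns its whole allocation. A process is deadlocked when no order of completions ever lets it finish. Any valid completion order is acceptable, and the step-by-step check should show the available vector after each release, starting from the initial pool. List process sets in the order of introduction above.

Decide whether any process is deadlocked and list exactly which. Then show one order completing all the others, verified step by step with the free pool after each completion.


The deadlocked set is empty.
Key observation: task-0 can run right away; the returned allocation unlocks the remaining processes in turn.
One completion order for the rest: task-0, task-5, task-8, task-1, task-2, task-3. Check, step by step:
  pool = (1, 0, 3)
  run task-0 (needs (0, 0, 2), free (1, 0, 3)); after release of (2, 2, 2) the pool is (3, 2, 5)
  run task-5 (needs (2, 1, 5), free (3, 2, 5)); after release of (2, 0, 1) the pool is (5, 2, 6)
  run task-8 (needs (1, 1, 5), free (5, 2, 6)); after release of (2, 2, 1) the pool is (7, 4, 7)
  run task-1 (needs (6, 1, 7), free (7, 4, 7)); after release of (0, 0, 3) the pool is (7, 4, 10)
  run task-2 (needs (6, 4, 9), free (7, 4, 10)); after release of (0, 2, 1) the pool is (7, 6, 11)
  run task-3 (needs (7, 6, 1), free (7, 6, 11)); after release of (2, 2, 0) the pool is (9, 8, 11)


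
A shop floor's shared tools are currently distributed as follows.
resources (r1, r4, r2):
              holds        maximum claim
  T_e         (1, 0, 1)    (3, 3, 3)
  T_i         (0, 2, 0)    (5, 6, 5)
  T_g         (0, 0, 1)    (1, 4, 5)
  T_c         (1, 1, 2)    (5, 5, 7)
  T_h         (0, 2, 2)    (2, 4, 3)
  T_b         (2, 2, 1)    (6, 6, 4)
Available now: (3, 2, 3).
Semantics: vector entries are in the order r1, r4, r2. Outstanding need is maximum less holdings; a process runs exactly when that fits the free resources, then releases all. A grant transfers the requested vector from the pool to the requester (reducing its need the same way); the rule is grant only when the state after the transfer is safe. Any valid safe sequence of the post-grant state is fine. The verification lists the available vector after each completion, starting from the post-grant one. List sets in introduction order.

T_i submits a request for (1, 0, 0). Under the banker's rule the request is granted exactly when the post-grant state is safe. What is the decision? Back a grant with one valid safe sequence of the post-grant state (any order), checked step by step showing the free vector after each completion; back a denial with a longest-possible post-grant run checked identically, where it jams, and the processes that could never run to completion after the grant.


DENY: after the grant no complete ordering would exist.
Key observation: r1 is the bottleneck — with T_h, T_e, T_g done the pool holds (3, 4, 7), short of every remaining need.
After a pretend grant, a maximal execution: T_h, T_e, T_g — then nothing else fits. Step-by-step check:
  pool = (2, 2, 3)
  T_h: need (2, 2, 1) fits (2, 2, 3); releases (0, 2, 2), pool now (2, 4, 5)
  T_e: need (2, 3, 2) fits (2, 4, 5); releases (1, 0, 1), pool now (3, 4, 6)
  T_g: need (1, 4, 4) fits (3, 4, 6); releases (0, 0, 1), pool now (3, 4, 7)
  T_i still needs (4, 4, 5) but only (3, 4, 7) is free — short on r1
  T_c still needs (4, 4, 5) but only (3, 4, 7) is free — short on r1
  T_b still needs (4, 4, 3) but only (3, 4, 7) is free — short on r1
Processes that could never finish after the grant: T_i, T_c and T_b.


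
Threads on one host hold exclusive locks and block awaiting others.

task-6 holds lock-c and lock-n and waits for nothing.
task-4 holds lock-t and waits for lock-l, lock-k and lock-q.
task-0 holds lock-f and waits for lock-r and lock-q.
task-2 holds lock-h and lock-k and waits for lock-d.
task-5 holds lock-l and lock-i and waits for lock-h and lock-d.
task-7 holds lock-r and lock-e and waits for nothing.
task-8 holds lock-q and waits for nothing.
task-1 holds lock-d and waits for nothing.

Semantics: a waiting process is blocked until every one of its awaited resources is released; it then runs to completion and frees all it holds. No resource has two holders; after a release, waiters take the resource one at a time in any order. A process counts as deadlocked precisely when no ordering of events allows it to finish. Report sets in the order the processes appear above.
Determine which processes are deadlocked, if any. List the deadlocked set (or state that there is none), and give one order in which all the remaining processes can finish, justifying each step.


Nothing here is deadlocked.
Key observation: the wait graph is acyclic; completion cascades from the unblocked processes through everyone else.
The rest can finish in the order task-1, task-8, task-7, task-6, task-2, task-5, task-4, task-0.
Verifying each step:
  run task-1 (it waits on nothing); releases lock-d
  run task-8 (it waits on nothing); releases lock-q
  run task-7 (it waits on nothing); releases lock-r and lock-e
  run task-6 (it waits on nothing); releases lock-c and lock-n
  task-2 waits on lock-d — all released -> runs and releases lock-h and lock-k
  task-5 waits on lock-h and lock-d — all released -> runs and releases lock-l and lock-i
  task-4 waits on lock-l, lock-k and lock-q — all released -> runs and releases lock-t
  task-0 waits on lock-r and lock-q — all released -> runs and releases lock-f


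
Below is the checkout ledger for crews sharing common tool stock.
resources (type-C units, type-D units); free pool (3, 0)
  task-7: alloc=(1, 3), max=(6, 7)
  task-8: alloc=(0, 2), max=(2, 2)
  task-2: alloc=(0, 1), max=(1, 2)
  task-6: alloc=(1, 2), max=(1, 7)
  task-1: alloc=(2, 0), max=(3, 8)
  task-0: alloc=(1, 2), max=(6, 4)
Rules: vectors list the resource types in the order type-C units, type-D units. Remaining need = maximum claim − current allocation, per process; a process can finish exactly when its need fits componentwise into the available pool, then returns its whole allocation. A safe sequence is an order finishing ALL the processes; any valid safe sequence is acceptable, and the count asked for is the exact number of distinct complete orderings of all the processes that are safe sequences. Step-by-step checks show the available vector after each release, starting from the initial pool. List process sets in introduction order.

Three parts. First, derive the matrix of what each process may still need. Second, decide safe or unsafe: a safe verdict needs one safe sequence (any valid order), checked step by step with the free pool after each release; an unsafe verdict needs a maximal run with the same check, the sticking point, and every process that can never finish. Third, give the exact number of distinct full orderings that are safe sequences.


(1) Outstanding need per process (order type-C units, type-D units):
  task-7: (5, 4)
  task-8: (2, 0)
  task-2: (1, 1)
  task-6: (0, 5)
  task-1: (1, 8)
  task-0: (5, 2)
(2) The state is UNSAFE.
Key observation: after task-8, task-2 the pool peaks at (3, 3), and each blocked process is short somewhere: task-7 on type-C units, type-D units; task-6 on type-D units; task-1 on type-D units; task-0 on type-C units.
A maximal execution: task-8, task-2 — then nothing else fits. Step-by-step check:
  pool = (3, 0)
  run task-8 (needs (2, 0), free (3, 0)); after release of (0, 2) the pool is (3, 2)
  run task-2 (needs (1, 1), free (3, 2)); after release of (0, 1) the pool is (3, 3)
  task-7 cannot run: need (5, 4) vs free (3, 3) (insufficient type-C units and type-D units)
  task-6 cannot run: need (0, 5) vs free (3, 3) (insufficient type-D units)
  task-1 cannot run: need (1, 8) vs free (3, 3) (insufficient type-D units)
  task-0 cannot run: need (5, 2) vs free (3, 3) (insufficient type-C units)
Processes that can never finish: task-7, task-6, task-1 and task-0.
(3) Precisely 0 of the possible complete orderings are safe sequences.


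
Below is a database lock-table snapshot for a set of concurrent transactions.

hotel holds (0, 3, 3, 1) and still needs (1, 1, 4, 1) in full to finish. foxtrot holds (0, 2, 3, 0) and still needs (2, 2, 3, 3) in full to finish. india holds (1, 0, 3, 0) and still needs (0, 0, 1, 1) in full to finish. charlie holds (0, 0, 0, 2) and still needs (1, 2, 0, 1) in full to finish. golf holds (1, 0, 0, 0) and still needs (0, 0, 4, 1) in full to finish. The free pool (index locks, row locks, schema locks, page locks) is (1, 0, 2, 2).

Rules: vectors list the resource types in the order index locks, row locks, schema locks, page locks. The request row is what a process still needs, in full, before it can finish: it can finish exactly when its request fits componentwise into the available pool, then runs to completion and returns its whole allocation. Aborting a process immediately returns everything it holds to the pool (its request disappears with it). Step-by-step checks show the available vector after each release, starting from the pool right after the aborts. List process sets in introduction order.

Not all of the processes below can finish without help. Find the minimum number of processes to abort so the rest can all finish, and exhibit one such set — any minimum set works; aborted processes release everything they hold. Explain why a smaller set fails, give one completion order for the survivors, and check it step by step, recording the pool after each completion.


Minimum abort set: foxtrot.
Key observation: before aborting foxtrot, charlie was permanently blocked — no order could ever run it; afterwards it completes at step 2.
Minimality: the empty abort set fails — the state is deadlocked as it stands.
One survivor order: india, charlie, golf, hotel. Walking it through (post-abort pool first):
  pool = (1, 2, 5, 2)
  india: need (0, 0, 1, 1) fits (1, 2, 5, 2); releases (1, 0, 3, 0), pool now (2, 2, 8, 2)
  charlie: need (1, 2, 0, 1) fits (2, 2, 8, 2); releases (0, 0, 0, 2), pool now (2, 2, 8, 4)
  golf: need (0, 0, 4, 1) fits (2, 2, 8, 4); releases (1, 0, 0, 0), pool now (3, 2, 8, 4)
  hotel: need (1, 1, 4, 1) fits (3, 2, 8, 4); releases (0, 3, 3, 1), pool now (3, 5, 11, 5)
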